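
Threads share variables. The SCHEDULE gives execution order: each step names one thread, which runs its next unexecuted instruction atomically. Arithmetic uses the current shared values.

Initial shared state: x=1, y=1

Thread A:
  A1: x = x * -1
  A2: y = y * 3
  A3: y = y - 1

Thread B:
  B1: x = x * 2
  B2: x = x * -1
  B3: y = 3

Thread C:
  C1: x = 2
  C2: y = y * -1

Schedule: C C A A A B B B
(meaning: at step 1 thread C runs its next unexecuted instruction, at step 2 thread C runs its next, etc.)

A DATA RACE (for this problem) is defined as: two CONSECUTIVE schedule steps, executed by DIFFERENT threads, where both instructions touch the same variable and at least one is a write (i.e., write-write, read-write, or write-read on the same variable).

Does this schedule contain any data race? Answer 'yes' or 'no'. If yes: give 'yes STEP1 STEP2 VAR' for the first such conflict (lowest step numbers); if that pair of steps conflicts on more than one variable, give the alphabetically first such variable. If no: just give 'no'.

Steps 1,2: same thread (C). No race.
Steps 2,3: C(r=y,w=y) vs A(r=x,w=x). No conflict.
Steps 3,4: same thread (A). No race.
Steps 4,5: same thread (A). No race.
Steps 5,6: A(r=y,w=y) vs B(r=x,w=x). No conflict.
Steps 6,7: same thread (B). No race.
Steps 7,8: same thread (B). No race.

Answer: no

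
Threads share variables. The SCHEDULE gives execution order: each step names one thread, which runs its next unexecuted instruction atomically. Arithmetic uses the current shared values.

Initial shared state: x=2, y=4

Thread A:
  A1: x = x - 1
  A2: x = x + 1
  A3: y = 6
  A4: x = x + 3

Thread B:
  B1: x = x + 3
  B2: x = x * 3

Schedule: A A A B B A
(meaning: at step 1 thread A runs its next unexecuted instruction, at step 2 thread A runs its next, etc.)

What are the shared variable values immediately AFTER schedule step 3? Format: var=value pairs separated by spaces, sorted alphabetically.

Answer: x=2 y=6

Derivation:
Step 1: thread A executes A1 (x = x - 1). Shared: x=1 y=4. PCs: A@1 B@0
Step 2: thread A executes A2 (x = x + 1). Shared: x=2 y=4. PCs: A@2 B@0
Step 3: thread A executes A3 (y = 6). Shared: x=2 y=6. PCs: A@3 B@0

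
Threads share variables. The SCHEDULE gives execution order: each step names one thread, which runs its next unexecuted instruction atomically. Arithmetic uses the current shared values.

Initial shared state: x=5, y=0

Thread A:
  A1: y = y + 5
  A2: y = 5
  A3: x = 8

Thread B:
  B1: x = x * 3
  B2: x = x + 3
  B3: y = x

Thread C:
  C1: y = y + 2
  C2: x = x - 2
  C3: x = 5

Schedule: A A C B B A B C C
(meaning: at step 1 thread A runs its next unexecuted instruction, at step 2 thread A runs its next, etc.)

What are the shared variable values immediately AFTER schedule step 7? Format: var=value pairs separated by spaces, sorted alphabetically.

Answer: x=8 y=8

Derivation:
Step 1: thread A executes A1 (y = y + 5). Shared: x=5 y=5. PCs: A@1 B@0 C@0
Step 2: thread A executes A2 (y = 5). Shared: x=5 y=5. PCs: A@2 B@0 C@0
Step 3: thread C executes C1 (y = y + 2). Shared: x=5 y=7. PCs: A@2 B@0 C@1
Step 4: thread B executes B1 (x = x * 3). Shared: x=15 y=7. PCs: A@2 B@1 C@1
Step 5: thread B executes B2 (x = x + 3). Shared: x=18 y=7. PCs: A@2 B@2 C@1
Step 6: thread A executes A3 (x = 8). Shared: x=8 y=7. PCs: A@3 B@2 C@1
Step 7: thread B executes B3 (y = x). Shared: x=8 y=8. PCs: A@3 B@3 C@1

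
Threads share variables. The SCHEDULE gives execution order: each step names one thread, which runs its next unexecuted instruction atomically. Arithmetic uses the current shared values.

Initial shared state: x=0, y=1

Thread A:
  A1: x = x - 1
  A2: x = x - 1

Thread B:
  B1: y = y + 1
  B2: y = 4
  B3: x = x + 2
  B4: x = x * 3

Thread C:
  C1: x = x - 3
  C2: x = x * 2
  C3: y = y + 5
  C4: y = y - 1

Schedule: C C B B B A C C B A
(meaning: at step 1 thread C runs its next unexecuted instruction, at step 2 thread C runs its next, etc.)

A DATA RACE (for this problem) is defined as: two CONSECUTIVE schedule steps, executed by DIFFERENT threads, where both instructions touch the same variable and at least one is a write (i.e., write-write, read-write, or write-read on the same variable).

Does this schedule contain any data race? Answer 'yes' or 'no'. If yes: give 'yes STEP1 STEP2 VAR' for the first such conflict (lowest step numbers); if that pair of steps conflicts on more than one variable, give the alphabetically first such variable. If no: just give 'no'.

Answer: yes 5 6 x

Derivation:
Steps 1,2: same thread (C). No race.
Steps 2,3: C(r=x,w=x) vs B(r=y,w=y). No conflict.
Steps 3,4: same thread (B). No race.
Steps 4,5: same thread (B). No race.
Steps 5,6: B(x = x + 2) vs A(x = x - 1). RACE on x (W-W).
Steps 6,7: A(r=x,w=x) vs C(r=y,w=y). No conflict.
Steps 7,8: same thread (C). No race.
Steps 8,9: C(r=y,w=y) vs B(r=x,w=x). No conflict.
Steps 9,10: B(x = x * 3) vs A(x = x - 1). RACE on x (W-W).
First conflict at steps 5,6.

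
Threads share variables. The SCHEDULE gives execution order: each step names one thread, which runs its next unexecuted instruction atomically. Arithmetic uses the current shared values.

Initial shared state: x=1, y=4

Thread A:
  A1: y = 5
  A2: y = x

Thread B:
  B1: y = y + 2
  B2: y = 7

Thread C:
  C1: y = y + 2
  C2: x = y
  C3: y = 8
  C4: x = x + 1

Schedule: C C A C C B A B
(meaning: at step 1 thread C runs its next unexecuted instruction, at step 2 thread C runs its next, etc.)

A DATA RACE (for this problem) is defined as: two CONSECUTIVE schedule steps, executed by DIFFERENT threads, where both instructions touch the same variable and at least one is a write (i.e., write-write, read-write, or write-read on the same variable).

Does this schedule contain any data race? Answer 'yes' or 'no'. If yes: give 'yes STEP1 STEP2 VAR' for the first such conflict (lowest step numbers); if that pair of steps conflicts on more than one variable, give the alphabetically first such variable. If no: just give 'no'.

Steps 1,2: same thread (C). No race.
Steps 2,3: C(x = y) vs A(y = 5). RACE on y (R-W).
Steps 3,4: A(y = 5) vs C(y = 8). RACE on y (W-W).
Steps 4,5: same thread (C). No race.
Steps 5,6: C(r=x,w=x) vs B(r=y,w=y). No conflict.
Steps 6,7: B(y = y + 2) vs A(y = x). RACE on y (W-W).
Steps 7,8: A(y = x) vs B(y = 7). RACE on y (W-W).
First conflict at steps 2,3.

Answer: yes 2 3 y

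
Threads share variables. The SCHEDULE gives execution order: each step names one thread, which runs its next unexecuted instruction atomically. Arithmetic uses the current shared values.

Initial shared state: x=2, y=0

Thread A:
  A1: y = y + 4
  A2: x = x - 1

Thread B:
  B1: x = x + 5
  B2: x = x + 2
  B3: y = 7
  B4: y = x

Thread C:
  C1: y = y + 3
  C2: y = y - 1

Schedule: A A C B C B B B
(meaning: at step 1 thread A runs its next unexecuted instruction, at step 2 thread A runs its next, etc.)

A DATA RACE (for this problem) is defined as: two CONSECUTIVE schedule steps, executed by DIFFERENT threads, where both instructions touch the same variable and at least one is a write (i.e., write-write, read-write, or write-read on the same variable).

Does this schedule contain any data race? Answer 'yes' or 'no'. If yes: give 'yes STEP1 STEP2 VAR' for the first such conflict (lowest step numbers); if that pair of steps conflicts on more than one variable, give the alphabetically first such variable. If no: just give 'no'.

Answer: no

Derivation:
Steps 1,2: same thread (A). No race.
Steps 2,3: A(r=x,w=x) vs C(r=y,w=y). No conflict.
Steps 3,4: C(r=y,w=y) vs B(r=x,w=x). No conflict.
Steps 4,5: B(r=x,w=x) vs C(r=y,w=y). No conflict.
Steps 5,6: C(r=y,w=y) vs B(r=x,w=x). No conflict.
Steps 6,7: same thread (B). No race.
Steps 7,8: same thread (B). No race.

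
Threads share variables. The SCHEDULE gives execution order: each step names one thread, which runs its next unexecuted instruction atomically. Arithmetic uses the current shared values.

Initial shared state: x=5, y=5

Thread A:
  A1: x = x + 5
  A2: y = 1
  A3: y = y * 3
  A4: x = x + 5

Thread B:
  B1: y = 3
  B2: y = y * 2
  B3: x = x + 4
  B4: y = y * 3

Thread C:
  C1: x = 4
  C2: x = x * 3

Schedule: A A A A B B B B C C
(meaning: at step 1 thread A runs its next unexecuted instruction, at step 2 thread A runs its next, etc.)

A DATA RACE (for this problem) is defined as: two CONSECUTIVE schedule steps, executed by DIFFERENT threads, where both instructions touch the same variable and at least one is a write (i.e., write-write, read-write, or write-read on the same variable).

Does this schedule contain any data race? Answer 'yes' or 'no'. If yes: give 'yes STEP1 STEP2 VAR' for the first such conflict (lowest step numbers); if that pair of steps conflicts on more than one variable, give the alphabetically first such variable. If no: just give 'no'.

Steps 1,2: same thread (A). No race.
Steps 2,3: same thread (A). No race.
Steps 3,4: same thread (A). No race.
Steps 4,5: A(r=x,w=x) vs B(r=-,w=y). No conflict.
Steps 5,6: same thread (B). No race.
Steps 6,7: same thread (B). No race.
Steps 7,8: same thread (B). No race.
Steps 8,9: B(r=y,w=y) vs C(r=-,w=x). No conflict.
Steps 9,10: same thread (C). No race.

Answer: no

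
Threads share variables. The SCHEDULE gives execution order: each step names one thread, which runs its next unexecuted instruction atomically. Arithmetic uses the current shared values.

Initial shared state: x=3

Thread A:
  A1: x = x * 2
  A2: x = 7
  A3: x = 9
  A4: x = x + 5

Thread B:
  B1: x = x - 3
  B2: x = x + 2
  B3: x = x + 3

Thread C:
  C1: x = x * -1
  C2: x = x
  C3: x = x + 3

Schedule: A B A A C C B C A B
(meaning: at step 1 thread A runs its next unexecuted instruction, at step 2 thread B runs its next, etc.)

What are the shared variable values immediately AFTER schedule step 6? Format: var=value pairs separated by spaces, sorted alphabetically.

Step 1: thread A executes A1 (x = x * 2). Shared: x=6. PCs: A@1 B@0 C@0
Step 2: thread B executes B1 (x = x - 3). Shared: x=3. PCs: A@1 B@1 C@0
Step 3: thread A executes A2 (x = 7). Shared: x=7. PCs: A@2 B@1 C@0
Step 4: thread A executes A3 (x = 9). Shared: x=9. PCs: A@3 B@1 C@0
Step 5: thread C executes C1 (x = x * -1). Shared: x=-9. PCs: A@3 B@1 C@1
Step 6: thread C executes C2 (x = x). Shared: x=-9. PCs: A@3 B@1 C@2

Answer: x=-9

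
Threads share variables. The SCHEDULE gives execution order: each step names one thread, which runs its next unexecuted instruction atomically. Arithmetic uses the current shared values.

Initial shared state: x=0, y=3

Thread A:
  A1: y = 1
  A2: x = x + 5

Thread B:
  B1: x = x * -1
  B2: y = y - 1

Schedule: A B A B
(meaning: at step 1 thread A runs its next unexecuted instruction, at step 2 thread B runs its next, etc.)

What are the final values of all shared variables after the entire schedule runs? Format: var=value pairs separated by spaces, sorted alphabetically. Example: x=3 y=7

Answer: x=5 y=0

Derivation:
Step 1: thread A executes A1 (y = 1). Shared: x=0 y=1. PCs: A@1 B@0
Step 2: thread B executes B1 (x = x * -1). Shared: x=0 y=1. PCs: A@1 B@1
Step 3: thread A executes A2 (x = x + 5). Shared: x=5 y=1. PCs: A@2 B@1
Step 4: thread B executes B2 (y = y - 1). Shared: x=5 y=0. PCs: A@2 B@2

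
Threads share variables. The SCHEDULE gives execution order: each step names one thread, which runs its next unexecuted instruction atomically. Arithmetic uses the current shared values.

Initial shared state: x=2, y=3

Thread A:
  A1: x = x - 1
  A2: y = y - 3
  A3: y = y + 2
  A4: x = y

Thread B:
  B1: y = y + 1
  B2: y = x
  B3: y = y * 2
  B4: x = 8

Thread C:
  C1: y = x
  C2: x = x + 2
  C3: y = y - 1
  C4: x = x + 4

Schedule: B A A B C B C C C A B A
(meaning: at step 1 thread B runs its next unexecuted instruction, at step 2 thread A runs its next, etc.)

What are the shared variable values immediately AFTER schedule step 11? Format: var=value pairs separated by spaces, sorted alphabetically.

Step 1: thread B executes B1 (y = y + 1). Shared: x=2 y=4. PCs: A@0 B@1 C@0
Step 2: thread A executes A1 (x = x - 1). Shared: x=1 y=4. PCs: A@1 B@1 C@0
Step 3: thread A executes A2 (y = y - 3). Shared: x=1 y=1. PCs: A@2 B@1 C@0
Step 4: thread B executes B2 (y = x). Shared: x=1 y=1. PCs: A@2 B@2 C@0
Step 5: thread C executes C1 (y = x). Shared: x=1 y=1. PCs: A@2 B@2 C@1
Step 6: thread B executes B3 (y = y * 2). Shared: x=1 y=2. PCs: A@2 B@3 C@1
Step 7: thread C executes C2 (x = x + 2). Shared: x=3 y=2. PCs: A@2 B@3 C@2
Step 8: thread C executes C3 (y = y - 1). Shared: x=3 y=1. PCs: A@2 B@3 C@3
Step 9: thread C executes C4 (x = x + 4). Shared: x=7 y=1. PCs: A@2 B@3 C@4
Step 10: thread A executes A3 (y = y + 2). Shared: x=7 y=3. PCs: A@3 B@3 C@4
Step 11: thread B executes B4 (x = 8). Shared: x=8 y=3. PCs: A@3 B@4 C@4

Answer: x=8 y=3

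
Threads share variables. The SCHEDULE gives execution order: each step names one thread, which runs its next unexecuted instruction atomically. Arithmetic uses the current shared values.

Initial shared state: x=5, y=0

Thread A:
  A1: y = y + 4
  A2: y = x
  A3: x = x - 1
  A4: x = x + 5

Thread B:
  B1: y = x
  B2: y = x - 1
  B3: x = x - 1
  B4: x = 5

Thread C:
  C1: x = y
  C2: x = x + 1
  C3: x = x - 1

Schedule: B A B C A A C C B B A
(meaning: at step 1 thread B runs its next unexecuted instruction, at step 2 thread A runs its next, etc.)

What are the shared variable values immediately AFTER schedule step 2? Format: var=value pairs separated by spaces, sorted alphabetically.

Step 1: thread B executes B1 (y = x). Shared: x=5 y=5. PCs: A@0 B@1 C@0
Step 2: thread A executes A1 (y = y + 4). Shared: x=5 y=9. PCs: A@1 B@1 C@0

Answer: x=5 y=9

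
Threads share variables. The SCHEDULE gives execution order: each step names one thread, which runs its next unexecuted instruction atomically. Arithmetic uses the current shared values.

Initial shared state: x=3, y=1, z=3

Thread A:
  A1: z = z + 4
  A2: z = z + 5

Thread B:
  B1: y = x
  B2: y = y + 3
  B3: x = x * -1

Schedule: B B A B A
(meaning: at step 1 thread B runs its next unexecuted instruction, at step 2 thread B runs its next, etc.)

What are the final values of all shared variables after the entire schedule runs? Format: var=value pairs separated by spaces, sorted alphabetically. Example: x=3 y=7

Step 1: thread B executes B1 (y = x). Shared: x=3 y=3 z=3. PCs: A@0 B@1
Step 2: thread B executes B2 (y = y + 3). Shared: x=3 y=6 z=3. PCs: A@0 B@2
Step 3: thread A executes A1 (z = z + 4). Shared: x=3 y=6 z=7. PCs: A@1 B@2
Step 4: thread B executes B3 (x = x * -1). Shared: x=-3 y=6 z=7. PCs: A@1 B@3
Step 5: thread A executes A2 (z = z + 5). Shared: x=-3 y=6 z=12. PCs: A@2 B@3

Answer: x=-3 y=6 z=12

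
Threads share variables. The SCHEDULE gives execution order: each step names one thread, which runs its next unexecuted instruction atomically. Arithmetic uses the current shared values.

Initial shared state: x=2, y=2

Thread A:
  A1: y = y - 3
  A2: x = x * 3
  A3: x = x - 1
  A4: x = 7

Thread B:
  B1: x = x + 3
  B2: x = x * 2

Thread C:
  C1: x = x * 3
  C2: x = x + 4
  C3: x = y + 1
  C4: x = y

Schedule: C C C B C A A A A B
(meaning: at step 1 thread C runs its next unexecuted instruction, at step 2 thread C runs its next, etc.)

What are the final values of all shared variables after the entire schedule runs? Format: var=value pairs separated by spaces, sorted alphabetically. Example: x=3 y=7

Answer: x=14 y=-1

Derivation:
Step 1: thread C executes C1 (x = x * 3). Shared: x=6 y=2. PCs: A@0 B@0 C@1
Step 2: thread C executes C2 (x = x + 4). Shared: x=10 y=2. PCs: A@0 B@0 C@2
Step 3: thread C executes C3 (x = y + 1). Shared: x=3 y=2. PCs: A@0 B@0 C@3
Step 4: thread B executes B1 (x = x + 3). Shared: x=6 y=2. PCs: A@0 B@1 C@3
Step 5: thread C executes C4 (x = y). Shared: x=2 y=2. PCs: A@0 B@1 C@4
Step 6: thread A executes A1 (y = y - 3). Shared: x=2 y=-1. PCs: A@1 B@1 C@4
Step 7: thread A executes A2 (x = x * 3). Shared: x=6 y=-1. PCs: A@2 B@1 C@4
Step 8: thread A executes A3 (x = x - 1). Shared: x=5 y=-1. PCs: A@3 B@1 C@4
Step 9: thread A executes A4 (x = 7). Shared: x=7 y=-1. PCs: A@4 B@1 C@4
Step 10: thread B executes B2 (x = x * 2). Shared: x=14 y=-1. PCs: A@4 B@2 C@4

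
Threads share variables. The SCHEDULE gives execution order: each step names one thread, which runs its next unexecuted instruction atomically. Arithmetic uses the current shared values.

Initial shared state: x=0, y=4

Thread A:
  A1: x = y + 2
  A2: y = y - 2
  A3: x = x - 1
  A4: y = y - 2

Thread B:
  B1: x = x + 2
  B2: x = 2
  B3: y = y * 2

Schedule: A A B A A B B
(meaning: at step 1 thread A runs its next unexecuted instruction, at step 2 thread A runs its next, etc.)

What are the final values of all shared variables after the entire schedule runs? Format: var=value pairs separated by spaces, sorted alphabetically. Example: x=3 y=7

Step 1: thread A executes A1 (x = y + 2). Shared: x=6 y=4. PCs: A@1 B@0
Step 2: thread A executes A2 (y = y - 2). Shared: x=6 y=2. PCs: A@2 B@0
Step 3: thread B executes B1 (x = x + 2). Shared: x=8 y=2. PCs: A@2 B@1
Step 4: thread A executes A3 (x = x - 1). Shared: x=7 y=2. PCs: A@3 B@1
Step 5: thread A executes A4 (y = y - 2). Shared: x=7 y=0. PCs: A@4 B@1
Step 6: thread B executes B2 (x = 2). Shared: x=2 y=0. PCs: A@4 B@2
Step 7: thread B executes B3 (y = y * 2). Shared: x=2 y=0. PCs: A@4 B@3

Answer: x=2 y=0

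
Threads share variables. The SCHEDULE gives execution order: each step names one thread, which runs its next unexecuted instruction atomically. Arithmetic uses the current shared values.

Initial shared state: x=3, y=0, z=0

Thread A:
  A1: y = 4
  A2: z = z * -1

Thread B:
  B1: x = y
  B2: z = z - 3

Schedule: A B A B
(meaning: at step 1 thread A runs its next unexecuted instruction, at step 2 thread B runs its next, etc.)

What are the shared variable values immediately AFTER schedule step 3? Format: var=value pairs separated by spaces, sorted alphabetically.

Answer: x=4 y=4 z=0

Derivation:
Step 1: thread A executes A1 (y = 4). Shared: x=3 y=4 z=0. PCs: A@1 B@0
Step 2: thread B executes B1 (x = y). Shared: x=4 y=4 z=0. PCs: A@1 B@1
Step 3: thread A executes A2 (z = z * -1). Shared: x=4 y=4 z=0. PCs: A@2 B@1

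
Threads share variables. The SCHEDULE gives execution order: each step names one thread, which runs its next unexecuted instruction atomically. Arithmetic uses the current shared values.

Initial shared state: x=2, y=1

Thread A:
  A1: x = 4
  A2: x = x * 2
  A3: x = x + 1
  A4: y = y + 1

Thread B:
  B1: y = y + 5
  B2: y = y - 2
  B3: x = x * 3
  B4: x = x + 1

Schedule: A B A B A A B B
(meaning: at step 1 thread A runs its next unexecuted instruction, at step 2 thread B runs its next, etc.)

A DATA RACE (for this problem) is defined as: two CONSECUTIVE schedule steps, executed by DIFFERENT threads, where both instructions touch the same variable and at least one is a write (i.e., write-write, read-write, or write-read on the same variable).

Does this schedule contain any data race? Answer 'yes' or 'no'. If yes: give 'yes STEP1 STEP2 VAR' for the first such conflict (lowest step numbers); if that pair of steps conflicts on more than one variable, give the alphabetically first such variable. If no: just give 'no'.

Answer: no

Derivation:
Steps 1,2: A(r=-,w=x) vs B(r=y,w=y). No conflict.
Steps 2,3: B(r=y,w=y) vs A(r=x,w=x). No conflict.
Steps 3,4: A(r=x,w=x) vs B(r=y,w=y). No conflict.
Steps 4,5: B(r=y,w=y) vs A(r=x,w=x). No conflict.
Steps 5,6: same thread (A). No race.
Steps 6,7: A(r=y,w=y) vs B(r=x,w=x). No conflict.
Steps 7,8: same thread (B). No race.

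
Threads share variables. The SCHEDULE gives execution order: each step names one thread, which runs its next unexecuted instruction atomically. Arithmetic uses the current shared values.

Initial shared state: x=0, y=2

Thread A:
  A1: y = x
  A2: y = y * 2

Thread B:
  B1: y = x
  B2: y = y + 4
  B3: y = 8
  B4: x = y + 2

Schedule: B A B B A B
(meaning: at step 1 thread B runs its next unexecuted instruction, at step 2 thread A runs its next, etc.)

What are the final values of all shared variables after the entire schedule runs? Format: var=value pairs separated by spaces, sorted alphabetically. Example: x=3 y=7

Step 1: thread B executes B1 (y = x). Shared: x=0 y=0. PCs: A@0 B@1
Step 2: thread A executes A1 (y = x). Shared: x=0 y=0. PCs: A@1 B@1
Step 3: thread B executes B2 (y = y + 4). Shared: x=0 y=4. PCs: A@1 B@2
Step 4: thread B executes B3 (y = 8). Shared: x=0 y=8. PCs: A@1 B@3
Step 5: thread A executes A2 (y = y * 2). Shared: x=0 y=16. PCs: A@2 B@3
Step 6: thread B executes B4 (x = y + 2). Shared: x=18 y=16. PCs: A@2 B@4

Answer: x=18 y=16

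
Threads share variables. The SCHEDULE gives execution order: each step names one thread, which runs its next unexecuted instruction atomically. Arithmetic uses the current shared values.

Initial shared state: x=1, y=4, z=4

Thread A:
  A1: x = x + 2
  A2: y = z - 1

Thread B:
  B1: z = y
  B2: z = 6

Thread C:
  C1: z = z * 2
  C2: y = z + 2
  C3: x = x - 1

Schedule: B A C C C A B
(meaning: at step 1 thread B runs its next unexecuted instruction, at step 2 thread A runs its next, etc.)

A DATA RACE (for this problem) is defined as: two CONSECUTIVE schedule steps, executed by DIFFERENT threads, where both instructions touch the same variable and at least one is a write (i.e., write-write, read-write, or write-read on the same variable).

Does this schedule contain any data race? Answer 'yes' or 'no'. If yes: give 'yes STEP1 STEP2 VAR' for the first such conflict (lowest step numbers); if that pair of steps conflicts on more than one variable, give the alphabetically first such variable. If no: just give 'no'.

Steps 1,2: B(r=y,w=z) vs A(r=x,w=x). No conflict.
Steps 2,3: A(r=x,w=x) vs C(r=z,w=z). No conflict.
Steps 3,4: same thread (C). No race.
Steps 4,5: same thread (C). No race.
Steps 5,6: C(r=x,w=x) vs A(r=z,w=y). No conflict.
Steps 6,7: A(y = z - 1) vs B(z = 6). RACE on z (R-W).
First conflict at steps 6,7.

Answer: yes 6 7 z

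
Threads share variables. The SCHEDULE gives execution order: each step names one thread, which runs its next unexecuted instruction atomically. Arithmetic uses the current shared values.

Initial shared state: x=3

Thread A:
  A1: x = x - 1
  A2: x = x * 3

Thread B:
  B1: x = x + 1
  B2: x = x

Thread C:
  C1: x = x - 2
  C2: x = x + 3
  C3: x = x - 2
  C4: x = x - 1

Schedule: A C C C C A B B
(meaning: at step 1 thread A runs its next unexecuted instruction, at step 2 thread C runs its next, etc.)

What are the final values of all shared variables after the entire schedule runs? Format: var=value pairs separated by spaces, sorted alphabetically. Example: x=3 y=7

Step 1: thread A executes A1 (x = x - 1). Shared: x=2. PCs: A@1 B@0 C@0
Step 2: thread C executes C1 (x = x - 2). Shared: x=0. PCs: A@1 B@0 C@1
Step 3: thread C executes C2 (x = x + 3). Shared: x=3. PCs: A@1 B@0 C@2
Step 4: thread C executes C3 (x = x - 2). Shared: x=1. PCs: A@1 B@0 C@3
Step 5: thread C executes C4 (x = x - 1). Shared: x=0. PCs: A@1 B@0 C@4
Step 6: thread A executes A2 (x = x * 3). Shared: x=0. PCs: A@2 B@0 C@4
Step 7: thread B executes B1 (x = x + 1). Shared: x=1. PCs: A@2 B@1 C@4
Step 8: thread B executes B2 (x = x). Shared: x=1. PCs: A@2 B@2 C@4

Answer: x=1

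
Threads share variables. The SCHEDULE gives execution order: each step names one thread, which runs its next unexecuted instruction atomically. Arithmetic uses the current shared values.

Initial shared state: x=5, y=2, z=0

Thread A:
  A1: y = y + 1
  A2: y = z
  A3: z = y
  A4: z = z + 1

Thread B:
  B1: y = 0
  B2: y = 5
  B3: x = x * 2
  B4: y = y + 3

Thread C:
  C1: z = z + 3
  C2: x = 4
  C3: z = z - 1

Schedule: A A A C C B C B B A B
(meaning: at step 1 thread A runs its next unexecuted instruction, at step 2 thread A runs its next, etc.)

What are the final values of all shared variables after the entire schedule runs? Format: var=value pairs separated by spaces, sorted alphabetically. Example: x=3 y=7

Step 1: thread A executes A1 (y = y + 1). Shared: x=5 y=3 z=0. PCs: A@1 B@0 C@0
Step 2: thread A executes A2 (y = z). Shared: x=5 y=0 z=0. PCs: A@2 B@0 C@0
Step 3: thread A executes A3 (z = y). Shared: x=5 y=0 z=0. PCs: A@3 B@0 C@0
Step 4: thread C executes C1 (z = z + 3). Shared: x=5 y=0 z=3. PCs: A@3 B@0 C@1
Step 5: thread C executes C2 (x = 4). Shared: x=4 y=0 z=3. PCs: A@3 B@0 C@2
Step 6: thread B executes B1 (y = 0). Shared: x=4 y=0 z=3. PCs: A@3 B@1 C@2
Step 7: thread C executes C3 (z = z - 1). Shared: x=4 y=0 z=2. PCs: A@3 B@1 C@3
Step 8: thread B executes B2 (y = 5). Shared: x=4 y=5 z=2. PCs: A@3 B@2 C@3
Step 9: thread B executes B3 (x = x * 2). Shared: x=8 y=5 z=2. PCs: A@3 B@3 C@3
Step 10: thread A executes A4 (z = z + 1). Shared: x=8 y=5 z=3. PCs: A@4 B@3 C@3
Step 11: thread B executes B4 (y = y + 3). Shared: x=8 y=8 z=3. PCs: A@4 B@4 C@3

Answer: x=8 y=8 z=3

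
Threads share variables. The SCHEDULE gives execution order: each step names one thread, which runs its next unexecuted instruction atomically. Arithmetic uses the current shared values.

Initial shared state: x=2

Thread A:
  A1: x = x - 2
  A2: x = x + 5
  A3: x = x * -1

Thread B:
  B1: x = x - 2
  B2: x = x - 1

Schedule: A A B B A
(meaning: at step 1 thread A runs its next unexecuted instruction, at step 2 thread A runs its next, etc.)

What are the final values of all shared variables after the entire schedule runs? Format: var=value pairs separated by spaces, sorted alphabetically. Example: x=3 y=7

Step 1: thread A executes A1 (x = x - 2). Shared: x=0. PCs: A@1 B@0
Step 2: thread A executes A2 (x = x + 5). Shared: x=5. PCs: A@2 B@0
Step 3: thread B executes B1 (x = x - 2). Shared: x=3. PCs: A@2 B@1
Step 4: thread B executes B2 (x = x - 1). Shared: x=2. PCs: A@2 B@2
Step 5: thread A executes A3 (x = x * -1). Shared: x=-2. PCs: A@3 B@2

Answer: x=-2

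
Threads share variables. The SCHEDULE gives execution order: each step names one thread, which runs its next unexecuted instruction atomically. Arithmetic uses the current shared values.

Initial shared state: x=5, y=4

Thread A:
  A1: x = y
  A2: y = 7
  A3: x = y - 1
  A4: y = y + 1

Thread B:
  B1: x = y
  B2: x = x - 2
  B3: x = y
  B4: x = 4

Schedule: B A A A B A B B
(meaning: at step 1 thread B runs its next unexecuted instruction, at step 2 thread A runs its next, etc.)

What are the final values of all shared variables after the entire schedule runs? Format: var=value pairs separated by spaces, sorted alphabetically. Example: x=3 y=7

Step 1: thread B executes B1 (x = y). Shared: x=4 y=4. PCs: A@0 B@1
Step 2: thread A executes A1 (x = y). Shared: x=4 y=4. PCs: A@1 B@1
Step 3: thread A executes A2 (y = 7). Shared: x=4 y=7. PCs: A@2 B@1
Step 4: thread A executes A3 (x = y - 1). Shared: x=6 y=7. PCs: A@3 B@1
Step 5: thread B executes B2 (x = x - 2). Shared: x=4 y=7. PCs: A@3 B@2
Step 6: thread A executes A4 (y = y + 1). Shared: x=4 y=8. PCs: A@4 B@2
Step 7: thread B executes B3 (x = y). Shared: x=8 y=8. PCs: A@4 B@3
Step 8: thread B executes B4 (x = 4). Shared: x=4 y=8. PCs: A@4 B@4

Answer: x=4 y=8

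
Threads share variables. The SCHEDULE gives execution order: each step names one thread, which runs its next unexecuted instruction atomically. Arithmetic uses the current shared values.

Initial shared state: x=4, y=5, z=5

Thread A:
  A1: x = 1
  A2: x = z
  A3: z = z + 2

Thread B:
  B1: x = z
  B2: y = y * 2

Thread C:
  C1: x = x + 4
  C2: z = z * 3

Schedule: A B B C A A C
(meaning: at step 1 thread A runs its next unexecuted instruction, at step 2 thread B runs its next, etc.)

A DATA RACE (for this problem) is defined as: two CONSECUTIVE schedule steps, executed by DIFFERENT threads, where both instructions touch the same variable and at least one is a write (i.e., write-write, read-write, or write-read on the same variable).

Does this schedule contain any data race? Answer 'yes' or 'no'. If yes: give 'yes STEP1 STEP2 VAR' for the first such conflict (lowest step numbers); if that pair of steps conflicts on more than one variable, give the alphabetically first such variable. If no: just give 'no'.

Steps 1,2: A(x = 1) vs B(x = z). RACE on x (W-W).
Steps 2,3: same thread (B). No race.
Steps 3,4: B(r=y,w=y) vs C(r=x,w=x). No conflict.
Steps 4,5: C(x = x + 4) vs A(x = z). RACE on x (W-W).
Steps 5,6: same thread (A). No race.
Steps 6,7: A(z = z + 2) vs C(z = z * 3). RACE on z (W-W).
First conflict at steps 1,2.

Answer: yes 1 2 x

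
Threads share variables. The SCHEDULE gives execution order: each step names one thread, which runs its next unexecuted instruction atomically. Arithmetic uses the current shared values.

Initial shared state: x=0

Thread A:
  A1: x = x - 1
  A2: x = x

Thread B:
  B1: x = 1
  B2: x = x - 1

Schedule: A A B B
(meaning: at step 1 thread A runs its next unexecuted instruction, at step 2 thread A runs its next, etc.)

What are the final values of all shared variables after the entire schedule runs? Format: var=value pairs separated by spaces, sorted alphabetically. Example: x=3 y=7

Step 1: thread A executes A1 (x = x - 1). Shared: x=-1. PCs: A@1 B@0
Step 2: thread A executes A2 (x = x). Shared: x=-1. PCs: A@2 B@0
Step 3: thread B executes B1 (x = 1). Shared: x=1. PCs: A@2 B@1
Step 4: thread B executes B2 (x = x - 1). Shared: x=0. PCs: A@2 B@2

Answer: x=0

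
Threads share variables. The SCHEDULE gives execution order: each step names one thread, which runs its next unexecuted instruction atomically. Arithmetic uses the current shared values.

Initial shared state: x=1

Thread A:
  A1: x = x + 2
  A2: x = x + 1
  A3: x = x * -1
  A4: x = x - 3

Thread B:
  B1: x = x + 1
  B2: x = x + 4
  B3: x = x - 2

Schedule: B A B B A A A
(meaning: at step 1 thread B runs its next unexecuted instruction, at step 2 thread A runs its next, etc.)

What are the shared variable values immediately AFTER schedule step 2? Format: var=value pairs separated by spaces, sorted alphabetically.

Answer: x=4

Derivation:
Step 1: thread B executes B1 (x = x + 1). Shared: x=2. PCs: A@0 B@1
Step 2: thread A executes A1 (x = x + 2). Shared: x=4. PCs: A@1 B@1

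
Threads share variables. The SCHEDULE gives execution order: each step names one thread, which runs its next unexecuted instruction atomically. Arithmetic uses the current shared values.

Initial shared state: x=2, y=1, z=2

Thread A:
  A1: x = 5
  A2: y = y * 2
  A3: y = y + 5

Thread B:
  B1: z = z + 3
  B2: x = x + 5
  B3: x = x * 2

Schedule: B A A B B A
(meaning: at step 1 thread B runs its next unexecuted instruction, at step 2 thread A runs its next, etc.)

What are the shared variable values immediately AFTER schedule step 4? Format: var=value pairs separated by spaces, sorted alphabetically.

Step 1: thread B executes B1 (z = z + 3). Shared: x=2 y=1 z=5. PCs: A@0 B@1
Step 2: thread A executes A1 (x = 5). Shared: x=5 y=1 z=5. PCs: A@1 B@1
Step 3: thread A executes A2 (y = y * 2). Shared: x=5 y=2 z=5. PCs: A@2 B@1
Step 4: thread B executes B2 (x = x + 5). Shared: x=10 y=2 z=5. PCs: A@2 B@2

Answer: x=10 y=2 z=5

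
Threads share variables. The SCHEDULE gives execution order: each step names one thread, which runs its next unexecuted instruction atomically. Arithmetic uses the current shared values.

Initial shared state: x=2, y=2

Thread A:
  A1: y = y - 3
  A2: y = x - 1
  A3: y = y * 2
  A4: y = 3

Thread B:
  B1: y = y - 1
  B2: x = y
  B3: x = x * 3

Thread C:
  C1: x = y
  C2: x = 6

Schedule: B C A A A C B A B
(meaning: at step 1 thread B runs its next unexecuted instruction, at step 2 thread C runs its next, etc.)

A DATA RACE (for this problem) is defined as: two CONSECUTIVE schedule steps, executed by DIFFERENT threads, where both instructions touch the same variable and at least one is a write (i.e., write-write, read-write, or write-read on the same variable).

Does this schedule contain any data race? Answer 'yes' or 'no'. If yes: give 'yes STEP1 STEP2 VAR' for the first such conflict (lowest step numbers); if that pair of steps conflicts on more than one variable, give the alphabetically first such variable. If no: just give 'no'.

Steps 1,2: B(y = y - 1) vs C(x = y). RACE on y (W-R).
Steps 2,3: C(x = y) vs A(y = y - 3). RACE on y (R-W).
Steps 3,4: same thread (A). No race.
Steps 4,5: same thread (A). No race.
Steps 5,6: A(r=y,w=y) vs C(r=-,w=x). No conflict.
Steps 6,7: C(x = 6) vs B(x = y). RACE on x (W-W).
Steps 7,8: B(x = y) vs A(y = 3). RACE on y (R-W).
Steps 8,9: A(r=-,w=y) vs B(r=x,w=x). No conflict.
First conflict at steps 1,2.

Answer: yes 1 2 y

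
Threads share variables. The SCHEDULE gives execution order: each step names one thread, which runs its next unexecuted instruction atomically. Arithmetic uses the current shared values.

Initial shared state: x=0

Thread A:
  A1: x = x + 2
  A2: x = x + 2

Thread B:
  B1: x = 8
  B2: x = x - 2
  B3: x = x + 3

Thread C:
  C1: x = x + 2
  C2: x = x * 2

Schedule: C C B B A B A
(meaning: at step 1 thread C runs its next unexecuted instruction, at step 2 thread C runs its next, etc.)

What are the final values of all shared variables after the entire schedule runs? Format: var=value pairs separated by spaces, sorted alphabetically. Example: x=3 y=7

Step 1: thread C executes C1 (x = x + 2). Shared: x=2. PCs: A@0 B@0 C@1
Step 2: thread C executes C2 (x = x * 2). Shared: x=4. PCs: A@0 B@0 C@2
Step 3: thread B executes B1 (x = 8). Shared: x=8. PCs: A@0 B@1 C@2
Step 4: thread B executes B2 (x = x - 2). Shared: x=6. PCs: A@0 B@2 C@2
Step 5: thread A executes A1 (x = x + 2). Shared: x=8. PCs: A@1 B@2 C@2
Step 6: thread B executes B3 (x = x + 3). Shared: x=11. PCs: A@1 B@3 C@2
Step 7: thread A executes A2 (x = x + 2). Shared: x=13. PCs: A@2 B@3 C@2

Answer: x=13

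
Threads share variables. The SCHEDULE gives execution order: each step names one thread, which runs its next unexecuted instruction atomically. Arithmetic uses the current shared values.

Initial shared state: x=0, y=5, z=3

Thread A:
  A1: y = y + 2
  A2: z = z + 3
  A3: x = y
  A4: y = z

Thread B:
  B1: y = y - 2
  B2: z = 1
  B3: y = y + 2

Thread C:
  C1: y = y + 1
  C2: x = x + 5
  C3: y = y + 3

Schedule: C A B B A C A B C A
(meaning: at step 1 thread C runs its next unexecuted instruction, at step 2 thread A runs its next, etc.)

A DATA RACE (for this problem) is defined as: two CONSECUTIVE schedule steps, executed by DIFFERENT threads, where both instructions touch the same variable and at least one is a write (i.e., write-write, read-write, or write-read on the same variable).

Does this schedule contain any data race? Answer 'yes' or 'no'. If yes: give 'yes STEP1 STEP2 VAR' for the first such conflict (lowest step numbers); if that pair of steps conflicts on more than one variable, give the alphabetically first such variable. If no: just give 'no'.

Answer: yes 1 2 y

Derivation:
Steps 1,2: C(y = y + 1) vs A(y = y + 2). RACE on y (W-W).
Steps 2,3: A(y = y + 2) vs B(y = y - 2). RACE on y (W-W).
Steps 3,4: same thread (B). No race.
Steps 4,5: B(z = 1) vs A(z = z + 3). RACE on z (W-W).
Steps 5,6: A(r=z,w=z) vs C(r=x,w=x). No conflict.
Steps 6,7: C(x = x + 5) vs A(x = y). RACE on x (W-W).
Steps 7,8: A(x = y) vs B(y = y + 2). RACE on y (R-W).
Steps 8,9: B(y = y + 2) vs C(y = y + 3). RACE on y (W-W).
Steps 9,10: C(y = y + 3) vs A(y = z). RACE on y (W-W).
First conflict at steps 1,2.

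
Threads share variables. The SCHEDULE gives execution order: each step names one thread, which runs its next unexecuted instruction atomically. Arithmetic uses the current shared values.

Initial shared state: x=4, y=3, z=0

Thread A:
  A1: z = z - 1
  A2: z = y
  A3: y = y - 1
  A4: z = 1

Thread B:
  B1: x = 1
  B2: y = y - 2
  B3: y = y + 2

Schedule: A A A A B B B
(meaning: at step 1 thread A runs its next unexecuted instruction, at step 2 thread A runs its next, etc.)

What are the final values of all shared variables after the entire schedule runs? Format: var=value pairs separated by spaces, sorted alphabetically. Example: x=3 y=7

Answer: x=1 y=2 z=1

Derivation:
Step 1: thread A executes A1 (z = z - 1). Shared: x=4 y=3 z=-1. PCs: A@1 B@0
Step 2: thread A executes A2 (z = y). Shared: x=4 y=3 z=3. PCs: A@2 B@0
Step 3: thread A executes A3 (y = y - 1). Shared: x=4 y=2 z=3. PCs: A@3 B@0
Step 4: thread A executes A4 (z = 1). Shared: x=4 y=2 z=1. PCs: A@4 B@0
Step 5: thread B executes B1 (x = 1). Shared: x=1 y=2 z=1. PCs: A@4 B@1
Step 6: thread B executes B2 (y = y - 2). Shared: x=1 y=0 z=1. PCs: A@4 B@2
Step 7: thread B executes B3 (y = y + 2). Shared: x=1 y=2 z=1. PCs: A@4 B@3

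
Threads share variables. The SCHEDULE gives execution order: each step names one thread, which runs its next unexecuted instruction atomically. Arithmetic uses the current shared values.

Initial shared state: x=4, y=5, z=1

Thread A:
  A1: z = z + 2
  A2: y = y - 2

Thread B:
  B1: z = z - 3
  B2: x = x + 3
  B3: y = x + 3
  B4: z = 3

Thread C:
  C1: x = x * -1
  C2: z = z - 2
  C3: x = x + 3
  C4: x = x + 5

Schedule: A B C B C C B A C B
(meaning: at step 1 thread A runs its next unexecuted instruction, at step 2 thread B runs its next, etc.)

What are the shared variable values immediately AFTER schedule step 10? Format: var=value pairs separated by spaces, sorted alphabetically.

Step 1: thread A executes A1 (z = z + 2). Shared: x=4 y=5 z=3. PCs: A@1 B@0 C@0
Step 2: thread B executes B1 (z = z - 3). Shared: x=4 y=5 z=0. PCs: A@1 B@1 C@0
Step 3: thread C executes C1 (x = x * -1). Shared: x=-4 y=5 z=0. PCs: A@1 B@1 C@1
Step 4: thread B executes B2 (x = x + 3). Shared: x=-1 y=5 z=0. PCs: A@1 B@2 C@1
Step 5: thread C executes C2 (z = z - 2). Shared: x=-1 y=5 z=-2. PCs: A@1 B@2 C@2
Step 6: thread C executes C3 (x = x + 3). Shared: x=2 y=5 z=-2. PCs: A@1 B@2 C@3
Step 7: thread B executes B3 (y = x + 3). Shared: x=2 y=5 z=-2. PCs: A@1 B@3 C@3
Step 8: thread A executes A2 (y = y - 2). Shared: x=2 y=3 z=-2. PCs: A@2 B@3 C@3
Step 9: thread C executes C4 (x = x + 5). Shared: x=7 y=3 z=-2. PCs: A@2 B@3 C@4
Step 10: thread B executes B4 (z = 3). Shared: x=7 y=3 z=3. PCs: A@2 B@4 C@4

Answer: x=7 y=3 z=3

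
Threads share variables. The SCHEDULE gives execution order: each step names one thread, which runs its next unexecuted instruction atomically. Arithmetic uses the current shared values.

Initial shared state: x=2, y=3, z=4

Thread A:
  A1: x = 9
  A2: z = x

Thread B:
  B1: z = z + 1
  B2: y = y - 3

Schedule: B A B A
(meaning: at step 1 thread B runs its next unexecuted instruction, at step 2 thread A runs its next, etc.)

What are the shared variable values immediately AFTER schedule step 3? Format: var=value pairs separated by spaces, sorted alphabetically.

Answer: x=9 y=0 z=5

Derivation:
Step 1: thread B executes B1 (z = z + 1). Shared: x=2 y=3 z=5. PCs: A@0 B@1
Step 2: thread A executes A1 (x = 9). Shared: x=9 y=3 z=5. PCs: A@1 B@1
Step 3: thread B executes B2 (y = y - 3). Shared: x=9 y=0 z=5. PCs: A@1 B@2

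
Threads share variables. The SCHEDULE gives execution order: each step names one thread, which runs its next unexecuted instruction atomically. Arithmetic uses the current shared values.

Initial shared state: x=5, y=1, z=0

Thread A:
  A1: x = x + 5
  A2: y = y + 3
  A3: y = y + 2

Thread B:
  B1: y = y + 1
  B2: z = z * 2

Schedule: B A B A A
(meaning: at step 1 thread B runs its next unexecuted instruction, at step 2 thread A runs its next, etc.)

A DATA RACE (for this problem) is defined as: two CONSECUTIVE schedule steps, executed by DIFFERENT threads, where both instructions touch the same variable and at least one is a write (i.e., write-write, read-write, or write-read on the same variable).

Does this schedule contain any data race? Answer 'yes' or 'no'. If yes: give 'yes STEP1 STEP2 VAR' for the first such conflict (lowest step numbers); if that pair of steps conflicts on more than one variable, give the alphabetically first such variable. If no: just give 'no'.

Answer: no

Derivation:
Steps 1,2: B(r=y,w=y) vs A(r=x,w=x). No conflict.
Steps 2,3: A(r=x,w=x) vs B(r=z,w=z). No conflict.
Steps 3,4: B(r=z,w=z) vs A(r=y,w=y). No conflict.
Steps 4,5: same thread (A). No race.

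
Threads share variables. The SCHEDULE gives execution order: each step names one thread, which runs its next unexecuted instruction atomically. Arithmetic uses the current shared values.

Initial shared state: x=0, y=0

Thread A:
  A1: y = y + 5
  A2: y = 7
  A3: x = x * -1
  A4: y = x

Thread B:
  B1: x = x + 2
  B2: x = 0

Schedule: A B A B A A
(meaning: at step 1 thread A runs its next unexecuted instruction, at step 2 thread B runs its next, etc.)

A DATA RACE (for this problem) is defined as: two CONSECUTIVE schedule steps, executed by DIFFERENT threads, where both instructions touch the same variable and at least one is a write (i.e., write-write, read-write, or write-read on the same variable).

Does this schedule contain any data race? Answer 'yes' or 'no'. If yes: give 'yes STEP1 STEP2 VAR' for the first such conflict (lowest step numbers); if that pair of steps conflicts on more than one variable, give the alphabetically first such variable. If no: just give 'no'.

Answer: yes 4 5 x

Derivation:
Steps 1,2: A(r=y,w=y) vs B(r=x,w=x). No conflict.
Steps 2,3: B(r=x,w=x) vs A(r=-,w=y). No conflict.
Steps 3,4: A(r=-,w=y) vs B(r=-,w=x). No conflict.
Steps 4,5: B(x = 0) vs A(x = x * -1). RACE on x (W-W).
Steps 5,6: same thread (A). No race.
First conflict at steps 4,5.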